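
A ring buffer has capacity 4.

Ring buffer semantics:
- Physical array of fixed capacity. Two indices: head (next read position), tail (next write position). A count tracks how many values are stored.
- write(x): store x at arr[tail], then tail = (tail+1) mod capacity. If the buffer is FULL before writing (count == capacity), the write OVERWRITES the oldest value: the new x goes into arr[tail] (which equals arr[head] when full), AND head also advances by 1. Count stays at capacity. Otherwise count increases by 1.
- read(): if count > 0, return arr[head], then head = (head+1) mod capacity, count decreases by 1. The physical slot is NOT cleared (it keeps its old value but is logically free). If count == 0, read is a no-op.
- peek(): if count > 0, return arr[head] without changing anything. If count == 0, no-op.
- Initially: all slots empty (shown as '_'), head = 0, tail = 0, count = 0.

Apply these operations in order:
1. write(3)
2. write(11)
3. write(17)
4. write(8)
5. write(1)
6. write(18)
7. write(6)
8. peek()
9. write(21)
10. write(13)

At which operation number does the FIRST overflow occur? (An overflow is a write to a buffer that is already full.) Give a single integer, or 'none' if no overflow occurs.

After op 1 (write(3)): arr=[3 _ _ _] head=0 tail=1 count=1
After op 2 (write(11)): arr=[3 11 _ _] head=0 tail=2 count=2
After op 3 (write(17)): arr=[3 11 17 _] head=0 tail=3 count=3
After op 4 (write(8)): arr=[3 11 17 8] head=0 tail=0 count=4
After op 5 (write(1)): arr=[1 11 17 8] head=1 tail=1 count=4
After op 6 (write(18)): arr=[1 18 17 8] head=2 tail=2 count=4
After op 7 (write(6)): arr=[1 18 6 8] head=3 tail=3 count=4
After op 8 (peek()): arr=[1 18 6 8] head=3 tail=3 count=4
After op 9 (write(21)): arr=[1 18 6 21] head=0 tail=0 count=4
After op 10 (write(13)): arr=[13 18 6 21] head=1 tail=1 count=4

Answer: 5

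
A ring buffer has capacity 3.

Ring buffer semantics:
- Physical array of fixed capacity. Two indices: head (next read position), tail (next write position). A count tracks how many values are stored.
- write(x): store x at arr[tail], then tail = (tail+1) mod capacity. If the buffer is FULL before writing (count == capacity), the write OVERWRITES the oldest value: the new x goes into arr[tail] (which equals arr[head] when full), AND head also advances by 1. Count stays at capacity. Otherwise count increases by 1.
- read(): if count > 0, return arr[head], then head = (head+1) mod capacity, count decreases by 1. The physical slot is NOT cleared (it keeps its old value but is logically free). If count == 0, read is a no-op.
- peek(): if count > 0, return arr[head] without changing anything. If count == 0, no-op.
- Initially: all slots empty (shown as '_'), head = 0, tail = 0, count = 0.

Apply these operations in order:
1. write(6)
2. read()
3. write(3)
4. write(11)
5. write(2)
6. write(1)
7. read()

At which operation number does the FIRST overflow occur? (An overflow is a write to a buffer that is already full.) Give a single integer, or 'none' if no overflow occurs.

After op 1 (write(6)): arr=[6 _ _] head=0 tail=1 count=1
After op 2 (read()): arr=[6 _ _] head=1 tail=1 count=0
After op 3 (write(3)): arr=[6 3 _] head=1 tail=2 count=1
After op 4 (write(11)): arr=[6 3 11] head=1 tail=0 count=2
After op 5 (write(2)): arr=[2 3 11] head=1 tail=1 count=3
After op 6 (write(1)): arr=[2 1 11] head=2 tail=2 count=3
After op 7 (read()): arr=[2 1 11] head=0 tail=2 count=2

Answer: 6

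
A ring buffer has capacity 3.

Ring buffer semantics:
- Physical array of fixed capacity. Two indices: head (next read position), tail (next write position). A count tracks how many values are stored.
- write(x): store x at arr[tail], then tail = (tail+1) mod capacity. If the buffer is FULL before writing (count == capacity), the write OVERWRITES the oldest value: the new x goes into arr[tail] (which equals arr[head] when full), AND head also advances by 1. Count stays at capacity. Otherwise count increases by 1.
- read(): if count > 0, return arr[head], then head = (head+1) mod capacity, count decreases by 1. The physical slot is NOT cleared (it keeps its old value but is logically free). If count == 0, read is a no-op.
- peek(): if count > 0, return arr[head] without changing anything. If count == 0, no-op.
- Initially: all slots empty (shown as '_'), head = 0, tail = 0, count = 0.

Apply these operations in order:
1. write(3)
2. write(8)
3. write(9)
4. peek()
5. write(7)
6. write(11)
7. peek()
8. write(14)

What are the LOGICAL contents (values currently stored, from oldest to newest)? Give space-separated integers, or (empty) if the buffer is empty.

After op 1 (write(3)): arr=[3 _ _] head=0 tail=1 count=1
After op 2 (write(8)): arr=[3 8 _] head=0 tail=2 count=2
After op 3 (write(9)): arr=[3 8 9] head=0 tail=0 count=3
After op 4 (peek()): arr=[3 8 9] head=0 tail=0 count=3
After op 5 (write(7)): arr=[7 8 9] head=1 tail=1 count=3
After op 6 (write(11)): arr=[7 11 9] head=2 tail=2 count=3
After op 7 (peek()): arr=[7 11 9] head=2 tail=2 count=3
After op 8 (write(14)): arr=[7 11 14] head=0 tail=0 count=3

Answer: 7 11 14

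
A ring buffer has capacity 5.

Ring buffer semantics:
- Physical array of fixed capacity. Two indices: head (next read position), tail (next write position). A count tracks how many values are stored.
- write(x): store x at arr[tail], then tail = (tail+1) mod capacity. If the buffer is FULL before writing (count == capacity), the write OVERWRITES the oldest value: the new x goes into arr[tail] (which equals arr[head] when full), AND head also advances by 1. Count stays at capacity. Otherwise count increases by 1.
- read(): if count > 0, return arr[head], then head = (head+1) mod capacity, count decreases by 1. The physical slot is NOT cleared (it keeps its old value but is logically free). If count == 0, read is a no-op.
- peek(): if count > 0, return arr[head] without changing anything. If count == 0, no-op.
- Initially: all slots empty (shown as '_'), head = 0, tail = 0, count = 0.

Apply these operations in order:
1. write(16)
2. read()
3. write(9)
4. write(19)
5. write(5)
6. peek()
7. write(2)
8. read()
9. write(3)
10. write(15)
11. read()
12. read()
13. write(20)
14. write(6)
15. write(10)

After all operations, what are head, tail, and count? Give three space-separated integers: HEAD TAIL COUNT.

After op 1 (write(16)): arr=[16 _ _ _ _] head=0 tail=1 count=1
After op 2 (read()): arr=[16 _ _ _ _] head=1 tail=1 count=0
After op 3 (write(9)): arr=[16 9 _ _ _] head=1 tail=2 count=1
After op 4 (write(19)): arr=[16 9 19 _ _] head=1 tail=3 count=2
After op 5 (write(5)): arr=[16 9 19 5 _] head=1 tail=4 count=3
After op 6 (peek()): arr=[16 9 19 5 _] head=1 tail=4 count=3
After op 7 (write(2)): arr=[16 9 19 5 2] head=1 tail=0 count=4
After op 8 (read()): arr=[16 9 19 5 2] head=2 tail=0 count=3
After op 9 (write(3)): arr=[3 9 19 5 2] head=2 tail=1 count=4
After op 10 (write(15)): arr=[3 15 19 5 2] head=2 tail=2 count=5
After op 11 (read()): arr=[3 15 19 5 2] head=3 tail=2 count=4
After op 12 (read()): arr=[3 15 19 5 2] head=4 tail=2 count=3
After op 13 (write(20)): arr=[3 15 20 5 2] head=4 tail=3 count=4
After op 14 (write(6)): arr=[3 15 20 6 2] head=4 tail=4 count=5
After op 15 (write(10)): arr=[3 15 20 6 10] head=0 tail=0 count=5

Answer: 0 0 5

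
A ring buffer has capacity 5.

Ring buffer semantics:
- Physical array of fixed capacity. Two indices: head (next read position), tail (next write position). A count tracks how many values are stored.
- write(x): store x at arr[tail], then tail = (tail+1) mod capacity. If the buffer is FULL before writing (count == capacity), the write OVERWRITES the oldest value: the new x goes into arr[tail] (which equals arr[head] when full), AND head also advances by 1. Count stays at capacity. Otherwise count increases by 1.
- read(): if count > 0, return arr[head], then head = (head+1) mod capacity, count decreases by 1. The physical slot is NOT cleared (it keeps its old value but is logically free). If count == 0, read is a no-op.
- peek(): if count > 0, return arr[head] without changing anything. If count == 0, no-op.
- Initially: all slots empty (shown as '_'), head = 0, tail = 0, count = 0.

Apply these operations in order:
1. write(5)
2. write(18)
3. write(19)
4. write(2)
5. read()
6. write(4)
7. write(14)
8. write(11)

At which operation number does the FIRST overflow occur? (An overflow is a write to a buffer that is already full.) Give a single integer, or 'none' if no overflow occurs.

Answer: 8

Derivation:
After op 1 (write(5)): arr=[5 _ _ _ _] head=0 tail=1 count=1
After op 2 (write(18)): arr=[5 18 _ _ _] head=0 tail=2 count=2
After op 3 (write(19)): arr=[5 18 19 _ _] head=0 tail=3 count=3
After op 4 (write(2)): arr=[5 18 19 2 _] head=0 tail=4 count=4
After op 5 (read()): arr=[5 18 19 2 _] head=1 tail=4 count=3
After op 6 (write(4)): arr=[5 18 19 2 4] head=1 tail=0 count=4
After op 7 (write(14)): arr=[14 18 19 2 4] head=1 tail=1 count=5
After op 8 (write(11)): arr=[14 11 19 2 4] head=2 tail=2 count=5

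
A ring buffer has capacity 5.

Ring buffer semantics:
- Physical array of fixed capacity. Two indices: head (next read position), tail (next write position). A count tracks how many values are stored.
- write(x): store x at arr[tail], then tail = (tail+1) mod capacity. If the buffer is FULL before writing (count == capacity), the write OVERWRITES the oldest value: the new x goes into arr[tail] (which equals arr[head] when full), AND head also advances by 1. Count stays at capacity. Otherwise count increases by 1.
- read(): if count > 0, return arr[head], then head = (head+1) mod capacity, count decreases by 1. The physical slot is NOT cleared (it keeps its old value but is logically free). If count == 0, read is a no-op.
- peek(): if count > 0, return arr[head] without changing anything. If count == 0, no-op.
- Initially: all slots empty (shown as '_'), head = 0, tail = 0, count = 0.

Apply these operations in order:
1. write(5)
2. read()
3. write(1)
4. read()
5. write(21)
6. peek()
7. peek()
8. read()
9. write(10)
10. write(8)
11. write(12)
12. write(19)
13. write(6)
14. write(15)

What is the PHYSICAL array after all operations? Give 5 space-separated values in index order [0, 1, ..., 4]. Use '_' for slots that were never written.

After op 1 (write(5)): arr=[5 _ _ _ _] head=0 tail=1 count=1
After op 2 (read()): arr=[5 _ _ _ _] head=1 tail=1 count=0
After op 3 (write(1)): arr=[5 1 _ _ _] head=1 tail=2 count=1
After op 4 (read()): arr=[5 1 _ _ _] head=2 tail=2 count=0
After op 5 (write(21)): arr=[5 1 21 _ _] head=2 tail=3 count=1
After op 6 (peek()): arr=[5 1 21 _ _] head=2 tail=3 count=1
After op 7 (peek()): arr=[5 1 21 _ _] head=2 tail=3 count=1
After op 8 (read()): arr=[5 1 21 _ _] head=3 tail=3 count=0
After op 9 (write(10)): arr=[5 1 21 10 _] head=3 tail=4 count=1
After op 10 (write(8)): arr=[5 1 21 10 8] head=3 tail=0 count=2
After op 11 (write(12)): arr=[12 1 21 10 8] head=3 tail=1 count=3
After op 12 (write(19)): arr=[12 19 21 10 8] head=3 tail=2 count=4
After op 13 (write(6)): arr=[12 19 6 10 8] head=3 tail=3 count=5
After op 14 (write(15)): arr=[12 19 6 15 8] head=4 tail=4 count=5

Answer: 12 19 6 15 8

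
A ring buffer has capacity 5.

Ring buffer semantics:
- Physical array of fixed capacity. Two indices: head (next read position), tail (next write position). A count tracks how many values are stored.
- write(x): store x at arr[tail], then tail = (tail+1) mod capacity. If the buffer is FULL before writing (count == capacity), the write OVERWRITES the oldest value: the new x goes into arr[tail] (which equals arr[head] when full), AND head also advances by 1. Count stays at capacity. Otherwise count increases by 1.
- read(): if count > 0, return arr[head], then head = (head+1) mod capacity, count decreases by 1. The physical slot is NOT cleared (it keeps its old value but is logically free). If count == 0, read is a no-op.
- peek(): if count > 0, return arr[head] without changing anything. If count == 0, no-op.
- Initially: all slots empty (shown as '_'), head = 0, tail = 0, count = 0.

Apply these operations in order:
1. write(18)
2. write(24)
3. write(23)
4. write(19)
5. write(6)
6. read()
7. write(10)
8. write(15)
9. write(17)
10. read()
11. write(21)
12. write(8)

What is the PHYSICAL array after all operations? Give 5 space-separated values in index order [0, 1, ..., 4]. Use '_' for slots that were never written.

After op 1 (write(18)): arr=[18 _ _ _ _] head=0 tail=1 count=1
After op 2 (write(24)): arr=[18 24 _ _ _] head=0 tail=2 count=2
After op 3 (write(23)): arr=[18 24 23 _ _] head=0 tail=3 count=3
After op 4 (write(19)): arr=[18 24 23 19 _] head=0 tail=4 count=4
After op 5 (write(6)): arr=[18 24 23 19 6] head=0 tail=0 count=5
After op 6 (read()): arr=[18 24 23 19 6] head=1 tail=0 count=4
After op 7 (write(10)): arr=[10 24 23 19 6] head=1 tail=1 count=5
After op 8 (write(15)): arr=[10 15 23 19 6] head=2 tail=2 count=5
After op 9 (write(17)): arr=[10 15 17 19 6] head=3 tail=3 count=5
After op 10 (read()): arr=[10 15 17 19 6] head=4 tail=3 count=4
After op 11 (write(21)): arr=[10 15 17 21 6] head=4 tail=4 count=5
After op 12 (write(8)): arr=[10 15 17 21 8] head=0 tail=0 count=5

Answer: 10 15 17 21 8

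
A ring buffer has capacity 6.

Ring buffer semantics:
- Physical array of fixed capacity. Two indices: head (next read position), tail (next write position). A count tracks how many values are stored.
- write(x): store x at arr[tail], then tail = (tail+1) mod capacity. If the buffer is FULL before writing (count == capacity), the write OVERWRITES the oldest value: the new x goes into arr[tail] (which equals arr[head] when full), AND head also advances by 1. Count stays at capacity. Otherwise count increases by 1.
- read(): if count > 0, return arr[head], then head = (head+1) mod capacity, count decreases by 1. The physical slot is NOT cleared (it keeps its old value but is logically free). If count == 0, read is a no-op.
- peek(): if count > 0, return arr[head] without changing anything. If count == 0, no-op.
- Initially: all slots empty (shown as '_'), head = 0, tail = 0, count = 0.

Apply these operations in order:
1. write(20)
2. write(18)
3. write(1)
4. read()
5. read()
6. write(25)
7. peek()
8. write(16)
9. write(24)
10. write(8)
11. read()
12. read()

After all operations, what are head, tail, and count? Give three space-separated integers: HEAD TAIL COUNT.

Answer: 4 1 3

Derivation:
After op 1 (write(20)): arr=[20 _ _ _ _ _] head=0 tail=1 count=1
After op 2 (write(18)): arr=[20 18 _ _ _ _] head=0 tail=2 count=2
After op 3 (write(1)): arr=[20 18 1 _ _ _] head=0 tail=3 count=3
After op 4 (read()): arr=[20 18 1 _ _ _] head=1 tail=3 count=2
After op 5 (read()): arr=[20 18 1 _ _ _] head=2 tail=3 count=1
After op 6 (write(25)): arr=[20 18 1 25 _ _] head=2 tail=4 count=2
After op 7 (peek()): arr=[20 18 1 25 _ _] head=2 tail=4 count=2
After op 8 (write(16)): arr=[20 18 1 25 16 _] head=2 tail=5 count=3
After op 9 (write(24)): arr=[20 18 1 25 16 24] head=2 tail=0 count=4
After op 10 (write(8)): arr=[8 18 1 25 16 24] head=2 tail=1 count=5
After op 11 (read()): arr=[8 18 1 25 16 24] head=3 tail=1 count=4
After op 12 (read()): arr=[8 18 1 25 16 24] head=4 tail=1 count=3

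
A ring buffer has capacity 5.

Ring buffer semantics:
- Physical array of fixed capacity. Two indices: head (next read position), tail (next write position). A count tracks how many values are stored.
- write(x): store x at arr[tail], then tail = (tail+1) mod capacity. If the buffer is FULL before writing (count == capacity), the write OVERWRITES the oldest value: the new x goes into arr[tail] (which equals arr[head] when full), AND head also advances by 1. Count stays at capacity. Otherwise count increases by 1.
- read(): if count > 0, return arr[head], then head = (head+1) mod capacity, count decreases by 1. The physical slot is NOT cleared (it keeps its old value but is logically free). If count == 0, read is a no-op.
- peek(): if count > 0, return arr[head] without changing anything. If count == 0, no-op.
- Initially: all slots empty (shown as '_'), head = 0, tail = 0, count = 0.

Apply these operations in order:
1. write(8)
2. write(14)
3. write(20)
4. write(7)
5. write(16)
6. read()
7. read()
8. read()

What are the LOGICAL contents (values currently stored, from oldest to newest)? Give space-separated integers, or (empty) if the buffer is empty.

Answer: 7 16

Derivation:
After op 1 (write(8)): arr=[8 _ _ _ _] head=0 tail=1 count=1
After op 2 (write(14)): arr=[8 14 _ _ _] head=0 tail=2 count=2
After op 3 (write(20)): arr=[8 14 20 _ _] head=0 tail=3 count=3
After op 4 (write(7)): arr=[8 14 20 7 _] head=0 tail=4 count=4
After op 5 (write(16)): arr=[8 14 20 7 16] head=0 tail=0 count=5
After op 6 (read()): arr=[8 14 20 7 16] head=1 tail=0 count=4
After op 7 (read()): arr=[8 14 20 7 16] head=2 tail=0 count=3
After op 8 (read()): arr=[8 14 20 7 16] head=3 tail=0 count=2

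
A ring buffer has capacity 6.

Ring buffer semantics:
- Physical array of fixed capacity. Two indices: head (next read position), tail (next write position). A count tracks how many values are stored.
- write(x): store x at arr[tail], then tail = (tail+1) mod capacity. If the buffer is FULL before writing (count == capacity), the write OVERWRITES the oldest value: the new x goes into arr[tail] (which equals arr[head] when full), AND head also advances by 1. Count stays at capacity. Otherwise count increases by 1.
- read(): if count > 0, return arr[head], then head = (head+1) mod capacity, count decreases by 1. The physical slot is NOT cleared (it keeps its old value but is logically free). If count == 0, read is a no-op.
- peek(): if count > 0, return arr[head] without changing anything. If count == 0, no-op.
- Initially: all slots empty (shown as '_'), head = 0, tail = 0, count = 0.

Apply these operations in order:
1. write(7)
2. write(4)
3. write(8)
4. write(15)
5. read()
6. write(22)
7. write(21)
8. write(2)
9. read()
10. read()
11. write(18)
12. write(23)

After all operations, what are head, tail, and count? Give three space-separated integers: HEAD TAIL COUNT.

Answer: 3 3 6

Derivation:
After op 1 (write(7)): arr=[7 _ _ _ _ _] head=0 tail=1 count=1
After op 2 (write(4)): arr=[7 4 _ _ _ _] head=0 tail=2 count=2
After op 3 (write(8)): arr=[7 4 8 _ _ _] head=0 tail=3 count=3
After op 4 (write(15)): arr=[7 4 8 15 _ _] head=0 tail=4 count=4
After op 5 (read()): arr=[7 4 8 15 _ _] head=1 tail=4 count=3
After op 6 (write(22)): arr=[7 4 8 15 22 _] head=1 tail=5 count=4
After op 7 (write(21)): arr=[7 4 8 15 22 21] head=1 tail=0 count=5
After op 8 (write(2)): arr=[2 4 8 15 22 21] head=1 tail=1 count=6
After op 9 (read()): arr=[2 4 8 15 22 21] head=2 tail=1 count=5
After op 10 (read()): arr=[2 4 8 15 22 21] head=3 tail=1 count=4
After op 11 (write(18)): arr=[2 18 8 15 22 21] head=3 tail=2 count=5
After op 12 (write(23)): arr=[2 18 23 15 22 21] head=3 tail=3 count=6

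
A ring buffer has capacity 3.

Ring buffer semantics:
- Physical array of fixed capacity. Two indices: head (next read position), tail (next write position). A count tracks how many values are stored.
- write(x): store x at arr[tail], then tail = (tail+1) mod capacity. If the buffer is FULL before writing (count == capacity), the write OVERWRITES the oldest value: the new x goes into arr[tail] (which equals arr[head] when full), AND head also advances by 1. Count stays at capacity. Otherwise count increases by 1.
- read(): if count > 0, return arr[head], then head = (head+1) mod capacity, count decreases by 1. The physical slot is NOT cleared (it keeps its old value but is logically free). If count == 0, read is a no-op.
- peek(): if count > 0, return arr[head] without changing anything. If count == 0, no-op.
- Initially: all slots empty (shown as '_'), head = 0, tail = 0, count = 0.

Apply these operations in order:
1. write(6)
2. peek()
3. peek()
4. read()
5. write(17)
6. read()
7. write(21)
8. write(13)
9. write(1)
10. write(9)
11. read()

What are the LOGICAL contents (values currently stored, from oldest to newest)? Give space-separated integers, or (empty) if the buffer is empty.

Answer: 1 9

Derivation:
After op 1 (write(6)): arr=[6 _ _] head=0 tail=1 count=1
After op 2 (peek()): arr=[6 _ _] head=0 tail=1 count=1
After op 3 (peek()): arr=[6 _ _] head=0 tail=1 count=1
After op 4 (read()): arr=[6 _ _] head=1 tail=1 count=0
After op 5 (write(17)): arr=[6 17 _] head=1 tail=2 count=1
After op 6 (read()): arr=[6 17 _] head=2 tail=2 count=0
After op 7 (write(21)): arr=[6 17 21] head=2 tail=0 count=1
After op 8 (write(13)): arr=[13 17 21] head=2 tail=1 count=2
After op 9 (write(1)): arr=[13 1 21] head=2 tail=2 count=3
After op 10 (write(9)): arr=[13 1 9] head=0 tail=0 count=3
After op 11 (read()): arr=[13 1 9] head=1 tail=0 count=2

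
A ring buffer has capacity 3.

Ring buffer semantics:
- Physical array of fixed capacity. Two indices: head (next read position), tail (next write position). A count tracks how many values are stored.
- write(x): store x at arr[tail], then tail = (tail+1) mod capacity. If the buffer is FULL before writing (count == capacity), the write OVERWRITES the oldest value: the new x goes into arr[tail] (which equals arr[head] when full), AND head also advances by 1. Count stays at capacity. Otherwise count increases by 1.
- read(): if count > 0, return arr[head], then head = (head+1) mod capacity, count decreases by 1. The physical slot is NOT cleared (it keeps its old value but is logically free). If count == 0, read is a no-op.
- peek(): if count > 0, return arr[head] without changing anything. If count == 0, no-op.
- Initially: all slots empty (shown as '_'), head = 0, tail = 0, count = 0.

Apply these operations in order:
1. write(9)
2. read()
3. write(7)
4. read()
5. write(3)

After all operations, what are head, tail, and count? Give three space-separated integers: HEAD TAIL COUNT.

After op 1 (write(9)): arr=[9 _ _] head=0 tail=1 count=1
After op 2 (read()): arr=[9 _ _] head=1 tail=1 count=0
After op 3 (write(7)): arr=[9 7 _] head=1 tail=2 count=1
After op 4 (read()): arr=[9 7 _] head=2 tail=2 count=0
After op 5 (write(3)): arr=[9 7 3] head=2 tail=0 count=1

Answer: 2 0 1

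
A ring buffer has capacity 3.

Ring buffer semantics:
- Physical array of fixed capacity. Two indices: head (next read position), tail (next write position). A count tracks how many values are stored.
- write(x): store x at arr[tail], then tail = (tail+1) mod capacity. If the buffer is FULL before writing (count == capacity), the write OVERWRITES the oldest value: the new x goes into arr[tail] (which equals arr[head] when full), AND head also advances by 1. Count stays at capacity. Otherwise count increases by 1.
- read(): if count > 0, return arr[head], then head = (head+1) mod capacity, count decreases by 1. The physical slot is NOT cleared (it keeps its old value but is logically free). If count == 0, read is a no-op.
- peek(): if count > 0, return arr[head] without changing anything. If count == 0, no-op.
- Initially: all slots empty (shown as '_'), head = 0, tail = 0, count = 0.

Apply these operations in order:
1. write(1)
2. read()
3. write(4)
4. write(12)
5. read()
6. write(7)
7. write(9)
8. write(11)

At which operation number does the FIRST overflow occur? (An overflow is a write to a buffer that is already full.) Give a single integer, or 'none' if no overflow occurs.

Answer: 8

Derivation:
After op 1 (write(1)): arr=[1 _ _] head=0 tail=1 count=1
After op 2 (read()): arr=[1 _ _] head=1 tail=1 count=0
After op 3 (write(4)): arr=[1 4 _] head=1 tail=2 count=1
After op 4 (write(12)): arr=[1 4 12] head=1 tail=0 count=2
After op 5 (read()): arr=[1 4 12] head=2 tail=0 count=1
After op 6 (write(7)): arr=[7 4 12] head=2 tail=1 count=2
After op 7 (write(9)): arr=[7 9 12] head=2 tail=2 count=3
After op 8 (write(11)): arr=[7 9 11] head=0 tail=0 count=3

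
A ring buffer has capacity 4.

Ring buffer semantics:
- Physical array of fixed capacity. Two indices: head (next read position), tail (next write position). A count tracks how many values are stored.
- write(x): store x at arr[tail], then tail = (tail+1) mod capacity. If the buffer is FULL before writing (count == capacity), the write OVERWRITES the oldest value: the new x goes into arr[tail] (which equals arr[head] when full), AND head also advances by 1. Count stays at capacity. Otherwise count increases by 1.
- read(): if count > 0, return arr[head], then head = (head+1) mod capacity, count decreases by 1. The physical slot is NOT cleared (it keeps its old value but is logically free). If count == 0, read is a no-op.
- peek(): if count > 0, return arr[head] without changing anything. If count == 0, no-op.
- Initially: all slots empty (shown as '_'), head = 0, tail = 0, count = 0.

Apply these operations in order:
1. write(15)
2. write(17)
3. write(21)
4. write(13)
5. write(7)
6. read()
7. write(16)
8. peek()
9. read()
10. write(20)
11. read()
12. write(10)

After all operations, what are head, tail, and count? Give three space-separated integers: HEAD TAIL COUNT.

After op 1 (write(15)): arr=[15 _ _ _] head=0 tail=1 count=1
After op 2 (write(17)): arr=[15 17 _ _] head=0 tail=2 count=2
After op 3 (write(21)): arr=[15 17 21 _] head=0 tail=3 count=3
After op 4 (write(13)): arr=[15 17 21 13] head=0 tail=0 count=4
After op 5 (write(7)): arr=[7 17 21 13] head=1 tail=1 count=4
After op 6 (read()): arr=[7 17 21 13] head=2 tail=1 count=3
After op 7 (write(16)): arr=[7 16 21 13] head=2 tail=2 count=4
After op 8 (peek()): arr=[7 16 21 13] head=2 tail=2 count=4
After op 9 (read()): arr=[7 16 21 13] head=3 tail=2 count=3
After op 10 (write(20)): arr=[7 16 20 13] head=3 tail=3 count=4
After op 11 (read()): arr=[7 16 20 13] head=0 tail=3 count=3
After op 12 (write(10)): arr=[7 16 20 10] head=0 tail=0 count=4

Answer: 0 0 4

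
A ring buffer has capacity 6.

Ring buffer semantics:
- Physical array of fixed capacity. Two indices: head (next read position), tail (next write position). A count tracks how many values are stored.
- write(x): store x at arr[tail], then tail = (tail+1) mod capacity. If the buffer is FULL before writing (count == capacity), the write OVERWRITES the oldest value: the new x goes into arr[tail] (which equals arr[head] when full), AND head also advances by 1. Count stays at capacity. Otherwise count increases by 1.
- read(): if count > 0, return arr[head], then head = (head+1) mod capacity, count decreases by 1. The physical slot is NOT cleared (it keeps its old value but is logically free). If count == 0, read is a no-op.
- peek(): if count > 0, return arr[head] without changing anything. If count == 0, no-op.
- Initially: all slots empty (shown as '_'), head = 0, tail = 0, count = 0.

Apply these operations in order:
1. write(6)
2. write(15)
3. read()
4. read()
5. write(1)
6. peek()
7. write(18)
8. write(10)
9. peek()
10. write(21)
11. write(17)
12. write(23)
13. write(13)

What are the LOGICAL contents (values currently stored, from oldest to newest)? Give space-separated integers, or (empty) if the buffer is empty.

Answer: 18 10 21 17 23 13

Derivation:
After op 1 (write(6)): arr=[6 _ _ _ _ _] head=0 tail=1 count=1
After op 2 (write(15)): arr=[6 15 _ _ _ _] head=0 tail=2 count=2
After op 3 (read()): arr=[6 15 _ _ _ _] head=1 tail=2 count=1
After op 4 (read()): arr=[6 15 _ _ _ _] head=2 tail=2 count=0
After op 5 (write(1)): arr=[6 15 1 _ _ _] head=2 tail=3 count=1
After op 6 (peek()): arr=[6 15 1 _ _ _] head=2 tail=3 count=1
After op 7 (write(18)): arr=[6 15 1 18 _ _] head=2 tail=4 count=2
After op 8 (write(10)): arr=[6 15 1 18 10 _] head=2 tail=5 count=3
After op 9 (peek()): arr=[6 15 1 18 10 _] head=2 tail=5 count=3
After op 10 (write(21)): arr=[6 15 1 18 10 21] head=2 tail=0 count=4
After op 11 (write(17)): arr=[17 15 1 18 10 21] head=2 tail=1 count=5
After op 12 (write(23)): arr=[17 23 1 18 10 21] head=2 tail=2 count=6
After op 13 (write(13)): arr=[17 23 13 18 10 21] head=3 tail=3 count=6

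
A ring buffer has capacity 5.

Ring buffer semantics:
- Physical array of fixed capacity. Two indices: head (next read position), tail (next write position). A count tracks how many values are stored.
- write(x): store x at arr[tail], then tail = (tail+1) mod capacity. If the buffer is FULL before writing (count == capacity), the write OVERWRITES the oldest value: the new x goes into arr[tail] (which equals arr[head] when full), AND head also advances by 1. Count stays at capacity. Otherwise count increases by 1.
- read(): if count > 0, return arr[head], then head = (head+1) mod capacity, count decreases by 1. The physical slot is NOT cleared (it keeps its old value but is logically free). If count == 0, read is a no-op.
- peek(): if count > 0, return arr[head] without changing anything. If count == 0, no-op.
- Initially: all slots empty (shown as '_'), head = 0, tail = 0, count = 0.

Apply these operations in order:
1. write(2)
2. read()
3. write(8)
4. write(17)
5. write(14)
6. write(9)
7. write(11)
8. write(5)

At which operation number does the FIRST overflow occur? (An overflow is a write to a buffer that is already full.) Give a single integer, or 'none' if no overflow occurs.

After op 1 (write(2)): arr=[2 _ _ _ _] head=0 tail=1 count=1
After op 2 (read()): arr=[2 _ _ _ _] head=1 tail=1 count=0
After op 3 (write(8)): arr=[2 8 _ _ _] head=1 tail=2 count=1
After op 4 (write(17)): arr=[2 8 17 _ _] head=1 tail=3 count=2
After op 5 (write(14)): arr=[2 8 17 14 _] head=1 tail=4 count=3
After op 6 (write(9)): arr=[2 8 17 14 9] head=1 tail=0 count=4
After op 7 (write(11)): arr=[11 8 17 14 9] head=1 tail=1 count=5
After op 8 (write(5)): arr=[11 5 17 14 9] head=2 tail=2 count=5

Answer: 8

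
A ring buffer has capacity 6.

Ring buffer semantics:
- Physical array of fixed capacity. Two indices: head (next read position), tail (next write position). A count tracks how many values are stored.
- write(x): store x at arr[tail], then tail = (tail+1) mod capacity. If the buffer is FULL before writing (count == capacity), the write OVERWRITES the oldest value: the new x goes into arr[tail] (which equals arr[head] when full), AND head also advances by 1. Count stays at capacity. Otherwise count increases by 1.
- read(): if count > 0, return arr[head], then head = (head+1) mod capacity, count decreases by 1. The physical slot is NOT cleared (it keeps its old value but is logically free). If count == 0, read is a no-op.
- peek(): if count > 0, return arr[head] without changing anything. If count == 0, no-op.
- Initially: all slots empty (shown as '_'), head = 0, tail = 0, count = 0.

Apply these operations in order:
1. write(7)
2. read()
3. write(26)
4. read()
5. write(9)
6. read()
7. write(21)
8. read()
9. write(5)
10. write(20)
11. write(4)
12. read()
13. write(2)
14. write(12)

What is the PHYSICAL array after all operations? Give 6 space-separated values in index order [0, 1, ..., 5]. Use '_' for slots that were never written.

Answer: 4 2 12 21 5 20

Derivation:
After op 1 (write(7)): arr=[7 _ _ _ _ _] head=0 tail=1 count=1
After op 2 (read()): arr=[7 _ _ _ _ _] head=1 tail=1 count=0
After op 3 (write(26)): arr=[7 26 _ _ _ _] head=1 tail=2 count=1
After op 4 (read()): arr=[7 26 _ _ _ _] head=2 tail=2 count=0
After op 5 (write(9)): arr=[7 26 9 _ _ _] head=2 tail=3 count=1
After op 6 (read()): arr=[7 26 9 _ _ _] head=3 tail=3 count=0
After op 7 (write(21)): arr=[7 26 9 21 _ _] head=3 tail=4 count=1
After op 8 (read()): arr=[7 26 9 21 _ _] head=4 tail=4 count=0
After op 9 (write(5)): arr=[7 26 9 21 5 _] head=4 tail=5 count=1
After op 10 (write(20)): arr=[7 26 9 21 5 20] head=4 tail=0 count=2
After op 11 (write(4)): arr=[4 26 9 21 5 20] head=4 tail=1 count=3
After op 12 (read()): arr=[4 26 9 21 5 20] head=5 tail=1 count=2
After op 13 (write(2)): arr=[4 2 9 21 5 20] head=5 tail=2 count=3
After op 14 (write(12)): arr=[4 2 12 21 5 20] head=5 tail=3 count=4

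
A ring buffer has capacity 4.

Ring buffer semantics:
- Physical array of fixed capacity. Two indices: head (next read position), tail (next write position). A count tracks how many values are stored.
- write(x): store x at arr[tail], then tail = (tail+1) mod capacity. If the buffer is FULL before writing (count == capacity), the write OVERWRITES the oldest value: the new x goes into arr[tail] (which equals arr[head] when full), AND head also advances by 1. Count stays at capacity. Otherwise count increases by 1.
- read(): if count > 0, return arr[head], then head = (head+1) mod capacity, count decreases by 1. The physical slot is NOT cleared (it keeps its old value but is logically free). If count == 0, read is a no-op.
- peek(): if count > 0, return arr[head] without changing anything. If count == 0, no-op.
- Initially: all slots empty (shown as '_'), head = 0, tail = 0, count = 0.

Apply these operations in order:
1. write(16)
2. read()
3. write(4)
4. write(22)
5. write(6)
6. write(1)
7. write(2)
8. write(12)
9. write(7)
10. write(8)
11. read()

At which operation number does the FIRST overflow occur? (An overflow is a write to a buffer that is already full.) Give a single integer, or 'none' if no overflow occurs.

Answer: 7

Derivation:
After op 1 (write(16)): arr=[16 _ _ _] head=0 tail=1 count=1
After op 2 (read()): arr=[16 _ _ _] head=1 tail=1 count=0
After op 3 (write(4)): arr=[16 4 _ _] head=1 tail=2 count=1
After op 4 (write(22)): arr=[16 4 22 _] head=1 tail=3 count=2
After op 5 (write(6)): arr=[16 4 22 6] head=1 tail=0 count=3
After op 6 (write(1)): arr=[1 4 22 6] head=1 tail=1 count=4
After op 7 (write(2)): arr=[1 2 22 6] head=2 tail=2 count=4
After op 8 (write(12)): arr=[1 2 12 6] head=3 tail=3 count=4
After op 9 (write(7)): arr=[1 2 12 7] head=0 tail=0 count=4
After op 10 (write(8)): arr=[8 2 12 7] head=1 tail=1 count=4
After op 11 (read()): arr=[8 2 12 7] head=2 tail=1 count=3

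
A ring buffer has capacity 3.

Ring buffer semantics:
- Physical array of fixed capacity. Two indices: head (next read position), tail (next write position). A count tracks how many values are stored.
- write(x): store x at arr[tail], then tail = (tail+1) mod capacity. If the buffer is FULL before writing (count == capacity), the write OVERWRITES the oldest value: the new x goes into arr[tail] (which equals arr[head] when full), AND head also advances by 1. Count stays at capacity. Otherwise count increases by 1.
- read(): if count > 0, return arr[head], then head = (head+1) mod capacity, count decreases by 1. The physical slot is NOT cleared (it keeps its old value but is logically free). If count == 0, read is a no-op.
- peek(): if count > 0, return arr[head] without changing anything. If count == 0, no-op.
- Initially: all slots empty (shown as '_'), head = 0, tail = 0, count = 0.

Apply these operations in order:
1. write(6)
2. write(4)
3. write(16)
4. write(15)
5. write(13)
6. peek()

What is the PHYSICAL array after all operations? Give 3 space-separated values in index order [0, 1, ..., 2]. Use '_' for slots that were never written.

Answer: 15 13 16

Derivation:
After op 1 (write(6)): arr=[6 _ _] head=0 tail=1 count=1
After op 2 (write(4)): arr=[6 4 _] head=0 tail=2 count=2
After op 3 (write(16)): arr=[6 4 16] head=0 tail=0 count=3
After op 4 (write(15)): arr=[15 4 16] head=1 tail=1 count=3
After op 5 (write(13)): arr=[15 13 16] head=2 tail=2 count=3
After op 6 (peek()): arr=[15 13 16] head=2 tail=2 count=3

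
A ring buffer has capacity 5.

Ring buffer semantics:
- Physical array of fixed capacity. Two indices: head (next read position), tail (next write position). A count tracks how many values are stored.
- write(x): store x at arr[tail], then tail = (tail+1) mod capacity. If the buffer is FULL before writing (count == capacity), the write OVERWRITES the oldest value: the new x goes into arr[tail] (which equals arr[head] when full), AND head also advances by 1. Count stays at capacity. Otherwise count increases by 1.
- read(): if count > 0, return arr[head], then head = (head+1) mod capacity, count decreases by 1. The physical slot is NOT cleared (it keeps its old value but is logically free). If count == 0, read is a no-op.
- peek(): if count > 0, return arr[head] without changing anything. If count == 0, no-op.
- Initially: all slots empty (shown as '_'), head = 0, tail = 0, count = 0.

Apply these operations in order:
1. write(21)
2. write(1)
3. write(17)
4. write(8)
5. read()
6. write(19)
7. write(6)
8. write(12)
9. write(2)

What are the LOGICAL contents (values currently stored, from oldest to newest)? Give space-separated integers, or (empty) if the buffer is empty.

After op 1 (write(21)): arr=[21 _ _ _ _] head=0 tail=1 count=1
After op 2 (write(1)): arr=[21 1 _ _ _] head=0 tail=2 count=2
After op 3 (write(17)): arr=[21 1 17 _ _] head=0 tail=3 count=3
After op 4 (write(8)): arr=[21 1 17 8 _] head=0 tail=4 count=4
After op 5 (read()): arr=[21 1 17 8 _] head=1 tail=4 count=3
After op 6 (write(19)): arr=[21 1 17 8 19] head=1 tail=0 count=4
After op 7 (write(6)): arr=[6 1 17 8 19] head=1 tail=1 count=5
After op 8 (write(12)): arr=[6 12 17 8 19] head=2 tail=2 count=5
After op 9 (write(2)): arr=[6 12 2 8 19] head=3 tail=3 count=5

Answer: 8 19 6 12 2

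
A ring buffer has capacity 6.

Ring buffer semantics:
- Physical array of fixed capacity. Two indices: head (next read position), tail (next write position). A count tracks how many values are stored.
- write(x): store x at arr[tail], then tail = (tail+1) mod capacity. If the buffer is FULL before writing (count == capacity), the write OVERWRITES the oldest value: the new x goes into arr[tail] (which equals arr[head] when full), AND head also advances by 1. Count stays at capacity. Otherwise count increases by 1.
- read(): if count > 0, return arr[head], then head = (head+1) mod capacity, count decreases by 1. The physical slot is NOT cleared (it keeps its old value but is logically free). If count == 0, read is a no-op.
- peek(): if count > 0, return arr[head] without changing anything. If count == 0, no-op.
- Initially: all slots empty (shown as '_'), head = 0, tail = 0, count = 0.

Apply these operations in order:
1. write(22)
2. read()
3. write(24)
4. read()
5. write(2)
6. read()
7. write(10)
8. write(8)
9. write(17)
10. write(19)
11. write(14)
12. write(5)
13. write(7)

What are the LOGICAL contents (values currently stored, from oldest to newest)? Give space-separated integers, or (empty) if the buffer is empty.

Answer: 8 17 19 14 5 7

Derivation:
After op 1 (write(22)): arr=[22 _ _ _ _ _] head=0 tail=1 count=1
After op 2 (read()): arr=[22 _ _ _ _ _] head=1 tail=1 count=0
After op 3 (write(24)): arr=[22 24 _ _ _ _] head=1 tail=2 count=1
After op 4 (read()): arr=[22 24 _ _ _ _] head=2 tail=2 count=0
After op 5 (write(2)): arr=[22 24 2 _ _ _] head=2 tail=3 count=1
After op 6 (read()): arr=[22 24 2 _ _ _] head=3 tail=3 count=0
After op 7 (write(10)): arr=[22 24 2 10 _ _] head=3 tail=4 count=1
After op 8 (write(8)): arr=[22 24 2 10 8 _] head=3 tail=5 count=2
After op 9 (write(17)): arr=[22 24 2 10 8 17] head=3 tail=0 count=3
After op 10 (write(19)): arr=[19 24 2 10 8 17] head=3 tail=1 count=4
After op 11 (write(14)): arr=[19 14 2 10 8 17] head=3 tail=2 count=5
After op 12 (write(5)): arr=[19 14 5 10 8 17] head=3 tail=3 count=6
After op 13 (write(7)): arr=[19 14 5 7 8 17] head=4 tail=4 count=6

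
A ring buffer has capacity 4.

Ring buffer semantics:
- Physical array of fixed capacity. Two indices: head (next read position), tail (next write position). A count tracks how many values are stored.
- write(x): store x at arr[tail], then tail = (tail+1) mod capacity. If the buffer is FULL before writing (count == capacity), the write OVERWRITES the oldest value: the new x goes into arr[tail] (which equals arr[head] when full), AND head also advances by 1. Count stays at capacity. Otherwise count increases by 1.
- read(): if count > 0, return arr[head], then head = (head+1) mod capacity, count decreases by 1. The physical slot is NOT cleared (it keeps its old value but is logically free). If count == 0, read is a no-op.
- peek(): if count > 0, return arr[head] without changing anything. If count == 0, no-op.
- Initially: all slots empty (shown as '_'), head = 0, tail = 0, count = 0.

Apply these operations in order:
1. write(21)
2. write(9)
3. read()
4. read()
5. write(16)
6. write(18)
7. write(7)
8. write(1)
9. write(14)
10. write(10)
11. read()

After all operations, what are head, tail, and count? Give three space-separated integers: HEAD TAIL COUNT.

Answer: 1 0 3

Derivation:
After op 1 (write(21)): arr=[21 _ _ _] head=0 tail=1 count=1
After op 2 (write(9)): arr=[21 9 _ _] head=0 tail=2 count=2
After op 3 (read()): arr=[21 9 _ _] head=1 tail=2 count=1
After op 4 (read()): arr=[21 9 _ _] head=2 tail=2 count=0
After op 5 (write(16)): arr=[21 9 16 _] head=2 tail=3 count=1
After op 6 (write(18)): arr=[21 9 16 18] head=2 tail=0 count=2
After op 7 (write(7)): arr=[7 9 16 18] head=2 tail=1 count=3
After op 8 (write(1)): arr=[7 1 16 18] head=2 tail=2 count=4
After op 9 (write(14)): arr=[7 1 14 18] head=3 tail=3 count=4
After op 10 (write(10)): arr=[7 1 14 10] head=0 tail=0 count=4
After op 11 (read()): arr=[7 1 14 10] head=1 tail=0 count=3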